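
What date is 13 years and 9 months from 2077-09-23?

June 23, 2091

Counting forward 13 years and 9 months from September 23, 2077.
+13 years → 2090; month 9 + 9 = 18, which is month 6 of year 2091 → June 2091.
Day 23 is valid in June, giving June 23, 2091.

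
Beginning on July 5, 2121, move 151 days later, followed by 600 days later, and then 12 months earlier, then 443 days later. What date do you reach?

Counting forward 151 days from July 5, 2121:
July has 31 days, so 31 − 5 = 26 days remain after July 5, 2121; 151 − 26 = 125 left.
August 2121 has 31 days: 125 − 31 = 94 left.
September 2121 has 30 days: 94 − 30 = 64 left.
October 2121 has 31 days: 64 − 31 = 33 left.
November 2121 has 30 days: 33 − 30 = 3 left.
3 days into December 2121 → December 3, 2121.
Adding 600 days from December 3, 2121:
December has 31 days, so 31 − 3 = 28 days remain after December 3, 2121; 600 − 28 = 572 left.
January 2122 has 31 days: 572 − 31 = 541 left.
February 2122 has 28 days (2122 is not a leap year): 541 − 28 = 513 left.
March 2122 has 31 days: 513 − 31 = 482 left.
April 2122 has 30 days: 482 − 30 = 452 left.
May 2122 has 31 days: 452 − 31 = 421 left.
June 2122 has 30 days: 421 − 30 = 391 left.
July 2122 has 31 days: 391 − 31 = 360 left.
August 2122 has 31 days: 360 − 31 = 329 left.
September 2122 has 30 days: 329 − 30 = 299 left.
October 2122 has 31 days: 299 − 31 = 268 left.
November 2122 has 30 days: 268 − 30 = 238 left.
December 2122 has 31 days: 238 − 31 = 207 left.
January 2123 has 31 days: 207 − 31 = 176 left.
February 2123 has 28 days (2123 is not a leap year): 176 − 28 = 148 left.
March 2123 has 31 days: 148 − 31 = 117 left.
April 2123 has 30 days: 117 − 30 = 87 left.
May 2123 has 31 days: 87 − 31 = 56 left.
June 2123 has 30 days: 56 − 30 = 26 left.
26 days into July 2123 → July 26, 2123.
Going back 12 months from July 26, 2123:
month 7 − 12 = -5, which is month 7 of year 2122 → July 2122.
Day 26 is valid in July, giving July 26, 2122.
Counting forward 443 days from July 26, 2122:
July has 31 days, so 31 − 26 = 5 days remain after July 26, 2122; 443 − 5 = 438 left.
August 2122 has 31 days: 438 − 31 = 407 left.
September 2122 has 30 days: 407 − 30 = 377 left.
October 2122 has 31 days: 377 − 31 = 346 left.
November 2122 has 30 days: 346 − 30 = 316 left.
December 2122 has 31 days: 316 − 31 = 285 left.
January 2123 has 31 days: 285 − 31 = 254 left.
February 2123 has 28 days (2123 is not a leap year): 254 − 28 = 226 left.
March 2123 has 31 days: 226 − 31 = 195 left.
April 2123 has 30 days: 195 − 30 = 165 left.
May 2123 has 31 days: 165 − 31 = 134 left.
June 2123 has 30 days: 134 − 30 = 104 left.
July 2123 has 31 days: 104 − 31 = 73 left.
August 2123 has 31 days: 73 − 31 = 42 left.
September 2123 has 30 days: 42 − 30 = 12 left.
12 days into October 2123 → October 12, 2123.

October 12, 2123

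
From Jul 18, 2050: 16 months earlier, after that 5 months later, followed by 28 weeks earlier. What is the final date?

Going back 16 months from July 18, 2050:
month 7 − 16 = -9, which is month 3 of year 2049 → March 2049.
Day 18 is valid in March, giving March 18, 2049.
Adding 5 months from March 18, 2049:
month 3 + 5 = 8 → August 2049.
Day 18 is valid in August, giving August 18, 2049.
Subtracting 28 weeks (= 196 days) from August 18, 2049:
Going back 18 days from August 18, 2049 reaches the end of the previous month; 196 − 18 = 178 left.
July 2049 has 31 days: 178 − 31 = 147 left.
June 2049 has 30 days: 147 − 30 = 117 left.
May 2049 has 31 days: 117 − 31 = 86 left.
April 2049 has 30 days: 86 − 30 = 56 left.
March 2049 has 31 days: 56 − 31 = 25 left.
February 2049 has 28 days; 28 − 25 = 3 → February 3, 2049.

February 3, 2049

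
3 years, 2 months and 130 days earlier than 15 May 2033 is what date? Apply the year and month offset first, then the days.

November 5, 2029

Going back 3 years, 2 months and 130 days from May 15, 2033: first the month/year part, then the days.
-3 years → 2030; month 5 − 2 = 3 → March 2030.
Day 15 is valid in March, giving March 15, 2030.
Now subtract 130 days from March 15, 2030.
Going back 15 days from March 15, 2030 reaches the end of the previous month; 130 − 15 = 115 left.
February 2030 has 28 days (2030 is not a leap year): 115 − 28 = 87 left.
January 2030 has 31 days: 87 − 31 = 56 left.
December 2029 has 31 days: 56 − 31 = 25 left.
November 2029 has 30 days; 30 − 25 = 5 → November 5, 2029.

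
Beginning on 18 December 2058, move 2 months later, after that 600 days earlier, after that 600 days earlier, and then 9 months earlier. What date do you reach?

Counting forward 2 months from December 18, 2058:
month 12 + 2 = 14, which is month 2 of year 2059 → February 2059.
Day 18 is valid in February, giving February 18, 2059.
Subtracting 600 days from February 18, 2059:
Going back 18 days from February 18, 2059 reaches the end of the previous month; 600 − 18 = 582 left.
January 2059 has 31 days: 582 − 31 = 551 left.
December 2058 has 31 days: 551 − 31 = 520 left.
November 2058 has 30 days: 520 − 30 = 490 left.
October 2058 has 31 days: 490 − 31 = 459 left.
September 2058 has 30 days: 459 − 30 = 429 left.
August 2058 has 31 days: 429 − 31 = 398 left.
July 2058 has 31 days: 398 − 31 = 367 left.
June 2058 has 30 days: 367 − 30 = 337 left.
May 2058 has 31 days: 337 − 31 = 306 left.
April 2058 has 30 days: 306 − 30 = 276 left.
March 2058 has 31 days: 276 − 31 = 245 left.
February 2058 has 28 days (2058 is not a leap year): 245 − 28 = 217 left.
January 2058 has 31 days: 217 − 31 = 186 left.
December 2057 has 31 days: 186 − 31 = 155 left.
November 2057 has 30 days: 155 − 30 = 125 left.
October 2057 has 31 days: 125 − 31 = 94 left.
September 2057 has 30 days: 94 − 30 = 64 left.
August 2057 has 31 days: 64 − 31 = 33 left.
July 2057 has 31 days: 33 − 31 = 2 left.
June 2057 has 30 days; 30 − 2 = 28 → June 28, 2057.
Counting back 600 days from June 28, 2057:
Going back 28 days from June 28, 2057 reaches the end of the previous month; 600 − 28 = 572 left.
May 2057 has 31 days: 572 − 31 = 541 left.
April 2057 has 30 days: 541 − 30 = 511 left.
March 2057 has 31 days: 511 − 31 = 480 left.
February 2057 has 28 days (2057 is not a leap year): 480 − 28 = 452 left.
January 2057 has 31 days: 452 − 31 = 421 left.
December 2056 has 31 days: 421 − 31 = 390 left.
November 2056 has 30 days: 390 − 30 = 360 left.
October 2056 has 31 days: 360 − 31 = 329 left.
September 2056 has 30 days: 329 − 30 = 299 left.
August 2056 has 31 days: 299 − 31 = 268 left.
July 2056 has 31 days: 268 − 31 = 237 left.
June 2056 has 30 days: 237 − 30 = 207 left.
May 2056 has 31 days: 207 − 31 = 176 left.
April 2056 has 30 days: 176 − 30 = 146 left.
March 2056 has 31 days: 146 − 31 = 115 left.
February 2056 has 29 days (2056 is a leap year): 115 − 29 = 86 left.
January 2056 has 31 days: 86 − 31 = 55 left.
December 2055 has 31 days: 55 − 31 = 24 left.
November 2055 has 30 days; 30 − 24 = 6 → November 6, 2055.
Counting back 9 months from November 6, 2055:
month 11 − 9 = 2 → February 2055.
Day 6 is valid in February, giving February 6, 2055.

February 6, 2055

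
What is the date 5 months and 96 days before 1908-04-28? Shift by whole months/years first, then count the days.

August 24, 1907

Subtracting 5 months and 96 days from April 28, 1908: first the month/year part, then the days.
month 4 − 5 = -1, which is month 11 of year 1907 → November 1907.
Day 28 is valid in November, giving November 28, 1907.
Now subtract 96 days from November 28, 1907.
Going back 28 days from November 28, 1907 reaches the end of the previous month; 96 − 28 = 68 left.
October 1907 has 31 days: 68 − 31 = 37 left.
September 1907 has 30 days: 37 − 30 = 7 left.
August 1907 has 31 days; 31 − 7 = 24 → August 24, 1907.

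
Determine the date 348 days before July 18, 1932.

August 5, 1931

Subtracting 348 days from July 18, 1932.
Going back 18 days from July 18, 1932 reaches the end of the previous month; 348 − 18 = 330 left.
June 1932 has 30 days: 330 − 30 = 300 left.
May 1932 has 31 days: 300 − 31 = 269 left.
April 1932 has 30 days: 269 − 30 = 239 left.
March 1932 has 31 days: 239 − 31 = 208 left.
February 1932 has 29 days (1932 is a leap year): 208 − 29 = 179 left.
January 1932 has 31 days: 179 − 31 = 148 left.
December 1931 has 31 days: 148 − 31 = 117 left.
November 1931 has 30 days: 117 − 30 = 87 left.
October 1931 has 31 days: 87 − 31 = 56 left.
September 1931 has 30 days: 56 − 30 = 26 left.
August 1931 has 31 days; 31 − 26 = 5 → August 5, 1931.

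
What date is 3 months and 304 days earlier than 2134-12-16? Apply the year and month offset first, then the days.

November 16, 2133

Going back 3 months and 304 days from December 16, 2134: first the month/year part, then the days.
month 12 − 3 = 9 → September 2134.
Day 16 is valid in September, giving September 16, 2134.
Now subtract 304 days from September 16, 2134.
Going back 16 days from September 16, 2134 reaches the end of the previous month; 304 − 16 = 288 left.
August 2134 has 31 days: 288 − 31 = 257 left.
July 2134 has 31 days: 257 − 31 = 226 left.
June 2134 has 30 days: 226 − 30 = 196 left.
May 2134 has 31 days: 196 − 31 = 165 left.
April 2134 has 30 days: 165 − 30 = 135 left.
March 2134 has 31 days: 135 − 31 = 104 left.
February 2134 has 28 days (2134 is not a leap year): 104 − 28 = 76 left.
January 2134 has 31 days: 76 − 31 = 45 left.
December 2133 has 31 days: 45 − 31 = 14 left.
November 2133 has 30 days; 30 − 14 = 16 → November 16, 2133.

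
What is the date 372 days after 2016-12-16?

Advancing 372 days from December 16, 2016.
December has 31 days, so 31 − 16 = 15 days remain after December 16, 2016; 372 − 15 = 357 left.
January 2017 has 31 days: 357 − 31 = 326 left.
February 2017 has 28 days (2017 is not a leap year): 326 − 28 = 298 left.
March 2017 has 31 days: 298 − 31 = 267 left.
April 2017 has 30 days: 267 − 30 = 237 left.
May 2017 has 31 days: 237 − 31 = 206 left.
June 2017 has 30 days: 206 − 30 = 176 left.
July 2017 has 31 days: 176 − 31 = 145 left.
August 2017 has 31 days: 145 − 31 = 114 left.
September 2017 has 30 days: 114 − 30 = 84 left.
October 2017 has 31 days: 84 − 31 = 53 left.
November 2017 has 30 days: 53 − 30 = 23 left.
23 days into December 2017 → December 23, 2017.

December 23, 2017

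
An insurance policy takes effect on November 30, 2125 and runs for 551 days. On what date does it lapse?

June 4, 2127

Counting forward 551 days from November 30, 2125.
November has 30 days, so 30 − 30 = 0 days remain after November 30, 2125; 551 − 0 = 551 left.
December 2125 has 31 days: 551 − 31 = 520 left.
January 2126 has 31 days: 520 − 31 = 489 left.
February 2126 has 28 days (2126 is not a leap year): 489 − 28 = 461 left.
March 2126 has 31 days: 461 − 31 = 430 left.
April 2126 has 30 days: 430 − 30 = 400 left.
May 2126 has 31 days: 400 − 31 = 369 left.
June 2126 has 30 days: 369 − 30 = 339 left.
July 2126 has 31 days: 339 − 31 = 308 left.
August 2126 has 31 days: 308 − 31 = 277 left.
September 2126 has 30 days: 277 − 30 = 247 left.
October 2126 has 31 days: 247 − 31 = 216 left.
November 2126 has 30 days: 216 − 30 = 186 left.
December 2126 has 31 days: 186 − 31 = 155 left.
January 2127 has 31 days: 155 − 31 = 124 left.
February 2127 has 28 days (2127 is not a leap year): 124 − 28 = 96 left.
March 2127 has 31 days: 96 − 31 = 65 left.
April 2127 has 30 days: 65 − 30 = 35 left.
May 2127 has 31 days: 35 − 31 = 4 left.
4 days into June 2127 → June 4, 2127.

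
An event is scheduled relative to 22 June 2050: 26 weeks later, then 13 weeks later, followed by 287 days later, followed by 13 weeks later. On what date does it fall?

April 3, 2052

Counting forward 26 weeks (= 182 days) from June 22, 2050:
June has 30 days, so 30 − 22 = 8 days remain after June 22, 2050; 182 − 8 = 174 left.
July 2050 has 31 days: 174 − 31 = 143 left.
August 2050 has 31 days: 143 − 31 = 112 left.
September 2050 has 30 days: 112 − 30 = 82 left.
October 2050 has 31 days: 82 − 31 = 51 left.
November 2050 has 30 days: 51 − 30 = 21 left.
21 days into December 2050 → December 21, 2050.
Advancing 13 weeks (= 91 days) from December 21, 2050:
December has 31 days, so 31 − 21 = 10 days remain after December 21, 2050; 91 − 10 = 81 left.
January 2051 has 31 days: 81 − 31 = 50 left.
February 2051 has 28 days (2051 is not a leap year): 50 − 28 = 22 left.
22 days into March 2051 → March 22, 2051.
Advancing 287 days from March 22, 2051:
March has 31 days, so 31 − 22 = 9 days remain after March 22, 2051; 287 − 9 = 278 left.
April 2051 has 30 days: 278 − 30 = 248 left.
May 2051 has 31 days: 248 − 31 = 217 left.
June 2051 has 30 days: 217 − 30 = 187 left.
July 2051 has 31 days: 187 − 31 = 156 left.
August 2051 has 31 days: 156 − 31 = 125 left.
September 2051 has 30 days: 125 − 30 = 95 left.
October 2051 has 31 days: 95 − 31 = 64 left.
November 2051 has 30 days: 64 − 30 = 34 left.
December 2051 has 31 days: 34 − 31 = 3 left.
3 days into January 2052 → January 3, 2052.
Adding 13 weeks (= 91 days) from January 3, 2052:
January has 31 days, so 31 − 3 = 28 days remain after January 3, 2052; 91 − 28 = 63 left.
February 2052 has 29 days (2052 is a leap year): 63 − 29 = 34 left.
March 2052 has 31 days: 34 − 31 = 3 left.
3 days into April 2052 → April 3, 2052.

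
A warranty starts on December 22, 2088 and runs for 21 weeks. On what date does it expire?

May 18, 2089

Advancing 21 weeks = 147 days from December 22, 2088.
December has 31 days, so 31 − 22 = 9 days remain after December 22, 2088; 147 − 9 = 138 left.
January 2089 has 31 days: 138 − 31 = 107 left.
February 2089 has 28 days (2089 is not a leap year): 107 − 28 = 79 left.
March 2089 has 31 days: 79 − 31 = 48 left.
April 2089 has 30 days: 48 − 30 = 18 left.
18 days into May 2089 → May 18, 2089.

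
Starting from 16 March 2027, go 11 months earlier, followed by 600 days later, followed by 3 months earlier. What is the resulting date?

September 7, 2027

Subtracting 11 months from March 16, 2027:
month 3 − 11 = -8, which is month 4 of year 2026 → April 2026.
Day 16 is valid in April, giving April 16, 2026.
Counting forward 600 days from April 16, 2026:
April has 30 days, so 30 − 16 = 14 days remain after April 16, 2026; 600 − 14 = 586 left.
May 2026 has 31 days: 586 − 31 = 555 left.
June 2026 has 30 days: 555 − 30 = 525 left.
July 2026 has 31 days: 525 − 31 = 494 left.
August 2026 has 31 days: 494 − 31 = 463 left.
September 2026 has 30 days: 463 − 30 = 433 left.
October 2026 has 31 days: 433 − 31 = 402 left.
November 2026 has 30 days: 402 − 30 = 372 left.
December 2026 has 31 days: 372 − 31 = 341 left.
January 2027 has 31 days: 341 − 31 = 310 left.
February 2027 has 28 days (2027 is not a leap year): 310 − 28 = 282 left.
March 2027 has 31 days: 282 − 31 = 251 left.
April 2027 has 30 days: 251 − 30 = 221 left.
May 2027 has 31 days: 221 − 31 = 190 left.
June 2027 has 30 days: 190 − 30 = 160 left.
July 2027 has 31 days: 160 − 31 = 129 left.
August 2027 has 31 days: 129 − 31 = 98 left.
September 2027 has 30 days: 98 − 30 = 68 left.
October 2027 has 31 days: 68 − 31 = 37 left.
November 2027 has 30 days: 37 − 30 = 7 left.
7 days into December 2027 → December 7, 2027.
Counting back 3 months from December 7, 2027:
month 12 − 3 = 9 → September 2027.
Day 7 is valid in September, giving September 7, 2027.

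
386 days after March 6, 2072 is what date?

March 27, 2073

Advancing 386 days from March 6, 2072.
March has 31 days, so 31 − 6 = 25 days remain after March 6, 2072; 386 − 25 = 361 left.
April 2072 has 30 days: 361 − 30 = 331 left.
May 2072 has 31 days: 331 − 31 = 300 left.
June 2072 has 30 days: 300 − 30 = 270 left.
July 2072 has 31 days: 270 − 31 = 239 left.
August 2072 has 31 days: 239 − 31 = 208 left.
September 2072 has 30 days: 208 − 30 = 178 left.
October 2072 has 31 days: 178 − 31 = 147 left.
November 2072 has 30 days: 147 − 30 = 117 left.
December 2072 has 31 days: 117 − 31 = 86 left.
January 2073 has 31 days: 86 − 31 = 55 left.
February 2073 has 28 days (2073 is not a leap year): 55 − 28 = 27 left.
27 days into March 2073 → March 27, 2073.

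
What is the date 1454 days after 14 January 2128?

January 7, 2132

Adding 1454 days from January 14, 2128.
January has 31 days, so 31 − 14 = 17 days remain after January 14, 2128; 1454 − 17 = 1437 left.
February 2128 has 29 days (2128 is a leap year): 1437 − 29 = 1408 left.
March 2128 has 31 days: 1408 − 31 = 1377 left.
April 2128 has 30 days: 1377 − 30 = 1347 left.
May 2128 has 31 days: 1347 − 31 = 1316 left.
June 2128 has 30 days: 1316 − 30 = 1286 left.
July 2128 has 31 days: 1286 − 31 = 1255 left.
August 2128 has 31 days: 1255 − 31 = 1224 left.
September 2128 has 30 days: 1224 − 30 = 1194 left.
October 2128 has 31 days: 1194 − 31 = 1163 left.
November 2128 has 30 days: 1163 − 30 = 1133 left.
December 2128 has 31 days: 1133 − 31 = 1102 left.
January 2129 has 31 days: 1102 − 31 = 1071 left.
February 2129 has 28 days (2129 is not a leap year): 1071 − 28 = 1043 left.
March 2129 has 31 days: 1043 − 31 = 1012 left.
April 2129 has 30 days: 1012 − 30 = 982 left.
May 2129 has 31 days: 982 − 31 = 951 left.
June 2129 has 30 days: 951 − 30 = 921 left.
July 2129 has 31 days: 921 − 31 = 890 left.
August 2129 has 31 days: 890 − 31 = 859 left.
September 2129 has 30 days: 859 − 30 = 829 left.
October 2129 has 31 days: 829 − 31 = 798 left.
November 2129 has 30 days: 798 − 30 = 768 left.
December 2129 has 31 days: 768 − 31 = 737 left.
January 2130 has 31 days: 737 − 31 = 706 left.
February 2130 has 28 days (2130 is not a leap year): 706 − 28 = 678 left.
March 2130 has 31 days: 678 − 31 = 647 left.
April 2130 has 30 days: 647 − 30 = 617 left.
May 2130 has 31 days: 617 − 31 = 586 left.
June 2130 has 30 days: 586 − 30 = 556 left.
July 2130 has 31 days: 556 − 31 = 525 left.
August 2130 has 31 days: 525 − 31 = 494 left.
September 2130 has 30 days: 494 − 30 = 464 left.
October 2130 has 31 days: 464 − 31 = 433 left.
November 2130 has 30 days: 433 − 30 = 403 left.
December 2130 has 31 days: 403 − 31 = 372 left.
January 2131 has 31 days: 372 − 31 = 341 left.
February 2131 has 28 days (2131 is not a leap year): 341 − 28 = 313 left.
March 2131 has 31 days: 313 − 31 = 282 left.
April 2131 has 30 days: 282 − 30 = 252 left.
May 2131 has 31 days: 252 − 31 = 221 left.
June 2131 has 30 days: 221 − 30 = 191 left.
July 2131 has 31 days: 191 − 31 = 160 left.
August 2131 has 31 days: 160 − 31 = 129 left.
September 2131 has 30 days: 129 − 30 = 99 left.
October 2131 has 31 days: 99 − 31 = 68 left.
November 2131 has 30 days: 68 − 30 = 38 left.
December 2131 has 31 days: 38 − 31 = 7 left.
7 days into January 2132 → January 7, 2132.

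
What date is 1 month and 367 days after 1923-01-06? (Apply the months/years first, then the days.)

February 8, 1924

Adding 1 month and 367 days from January 6, 1923: first the month/year part, then the days.
month 1 + 1 = 2 → February 1923.
Day 6 is valid in February, giving February 6, 1923.
Now add 367 days from February 6, 1923.
February has 28 days, so 28 − 6 = 22 days remain after February 6, 1923; 367 − 22 = 345 left.
March 1923 has 31 days: 345 − 31 = 314 left.
April 1923 has 30 days: 314 − 30 = 284 left.
May 1923 has 31 days: 284 − 31 = 253 left.
June 1923 has 30 days: 253 − 30 = 223 left.
July 1923 has 31 days: 223 − 31 = 192 left.
August 1923 has 31 days: 192 − 31 = 161 left.
September 1923 has 30 days: 161 − 30 = 131 left.
October 1923 has 31 days: 131 − 31 = 100 left.
November 1923 has 30 days: 100 − 30 = 70 left.
December 1923 has 31 days: 70 − 31 = 39 left.
January 1924 has 31 days: 39 − 31 = 8 left.
8 days into February 1924 → February 8, 1924.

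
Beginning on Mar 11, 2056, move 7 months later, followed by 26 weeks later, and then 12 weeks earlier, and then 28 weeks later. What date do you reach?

Adding 7 months from March 11, 2056:
month 3 + 7 = 10 → October 2056.
Day 11 is valid in October, giving October 11, 2056.
Advancing 26 weeks (= 182 days) from October 11, 2056:
October has 31 days, so 31 − 11 = 20 days remain after October 11, 2056; 182 − 20 = 162 left.
November 2056 has 30 days: 162 − 30 = 132 left.
December 2056 has 31 days: 132 − 31 = 101 left.
January 2057 has 31 days: 101 − 31 = 70 left.
February 2057 has 28 days (2057 is not a leap year): 70 − 28 = 42 left.
March 2057 has 31 days: 42 − 31 = 11 left.
11 days into April 2057 → April 11, 2057.
Going back 12 weeks (= 84 days) from April 11, 2057:
Going back 11 days from April 11, 2057 reaches the end of the previous month; 84 − 11 = 73 left.
March 2057 has 31 days: 73 − 31 = 42 left.
February 2057 has 28 days (2057 is not a leap year): 42 − 28 = 14 left.
January 2057 has 31 days; 31 − 14 = 17 → January 17, 2057.
Counting forward 28 weeks (= 196 days) from January 17, 2057:
January has 31 days, so 31 − 17 = 14 days remain after January 17, 2057; 196 − 14 = 182 left.
February 2057 has 28 days (2057 is not a leap year): 182 − 28 = 154 left.
March 2057 has 31 days: 154 − 31 = 123 left.
April 2057 has 30 days: 123 − 30 = 93 left.
May 2057 has 31 days: 93 − 31 = 62 left.
June 2057 has 30 days: 62 − 30 = 32 left.
July 2057 has 31 days: 32 − 31 = 1 left.
1 day into August 2057 → August 1, 2057.

August 1, 2057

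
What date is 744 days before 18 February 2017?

February 5, 2015

Counting back 744 days from February 18, 2017.
Going back 18 days from February 18, 2017 reaches the end of the previous month; 744 − 18 = 726 left.
January 2017 has 31 days: 726 − 31 = 695 left.
December 2016 has 31 days: 695 − 31 = 664 left.
November 2016 has 30 days: 664 − 30 = 634 left.
October 2016 has 31 days: 634 − 31 = 603 left.
September 2016 has 30 days: 603 − 30 = 573 left.
August 2016 has 31 days: 573 − 31 = 542 left.
July 2016 has 31 days: 542 − 31 = 511 left.
June 2016 has 30 days: 511 − 30 = 481 left.
May 2016 has 31 days: 481 − 31 = 450 left.
April 2016 has 30 days: 450 − 30 = 420 left.
March 2016 has 31 days: 420 − 31 = 389 left.
February 2016 has 29 days (2016 is a leap year): 389 − 29 = 360 left.
January 2016 has 31 days: 360 − 31 = 329 left.
December 2015 has 31 days: 329 − 31 = 298 left.
November 2015 has 30 days: 298 − 30 = 268 left.
October 2015 has 31 days: 268 − 31 = 237 left.
September 2015 has 30 days: 237 − 30 = 207 left.
August 2015 has 31 days: 207 − 31 = 176 left.
July 2015 has 31 days: 176 − 31 = 145 left.
June 2015 has 30 days: 145 − 30 = 115 left.
May 2015 has 31 days: 115 − 31 = 84 left.
April 2015 has 30 days: 84 − 30 = 54 left.
March 2015 has 31 days: 54 − 31 = 23 left.
February 2015 has 28 days; 28 − 23 = 5 → February 5, 2015.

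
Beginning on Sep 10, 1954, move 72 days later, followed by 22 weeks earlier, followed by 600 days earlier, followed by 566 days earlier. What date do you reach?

Advancing 72 days from September 10, 1954:
September has 30 days, so 30 − 10 = 20 days remain after September 10, 1954; 72 − 20 = 52 left.
October 1954 has 31 days: 52 − 31 = 21 left.
21 days into November 1954 → November 21, 1954.
Counting back 22 weeks (= 154 days) from November 21, 1954:
Going back 21 days from November 21, 1954 reaches the end of the previous month; 154 − 21 = 133 left.
October 1954 has 31 days: 133 − 31 = 102 left.
September 1954 has 30 days: 102 − 30 = 72 left.
August 1954 has 31 days: 72 − 31 = 41 left.
July 1954 has 31 days: 41 − 31 = 10 left.
June 1954 has 30 days; 30 − 10 = 20 → June 20, 1954.
Counting back 600 days from June 20, 1954:
Going back 20 days from June 20, 1954 reaches the end of the previous month; 600 − 20 = 580 left.
May 1954 has 31 days: 580 − 31 = 549 left.
April 1954 has 30 days: 549 − 30 = 519 left.
March 1954 has 31 days: 519 − 31 = 488 left.
February 1954 has 28 days (1954 is not a leap year): 488 − 28 = 460 left.
January 1954 has 31 days: 460 − 31 = 429 left.
December 1953 has 31 days: 429 − 31 = 398 left.
November 1953 has 30 days: 398 − 30 = 368 left.
October 1953 has 31 days: 368 − 31 = 337 left.
September 1953 has 30 days: 337 − 30 = 307 left.
August 1953 has 31 days: 307 − 31 = 276 left.
July 1953 has 31 days: 276 − 31 = 245 left.
June 1953 has 30 days: 245 − 30 = 215 left.
May 1953 has 31 days: 215 − 31 = 184 left.
April 1953 has 30 days: 184 − 30 = 154 left.
March 1953 has 31 days: 154 − 31 = 123 left.
February 1953 has 28 days (1953 is not a leap year): 123 − 28 = 95 left.
January 1953 has 31 days: 95 − 31 = 64 left.
December 1952 has 31 days: 64 − 31 = 33 left.
November 1952 has 30 days: 33 − 30 = 3 left.
October 1952 has 31 days; 31 − 3 = 28 → October 28, 1952.
Counting back 566 days from October 28, 1952:
Going back 28 days from October 28, 1952 reaches the end of the previous month; 566 − 28 = 538 left.
September 1952 has 30 days: 538 − 30 = 508 left.
August 1952 has 31 days: 508 − 31 = 477 left.
July 1952 has 31 days: 477 − 31 = 446 left.
June 1952 has 30 days: 446 − 30 = 416 left.
May 1952 has 31 days: 416 − 31 = 385 left.
April 1952 has 30 days: 385 − 30 = 355 left.
March 1952 has 31 days: 355 − 31 = 324 left.
February 1952 has 29 days (1952 is a leap year): 324 − 29 = 295 left.
January 1952 has 31 days: 295 − 31 = 264 left.
December 1951 has 31 days: 264 − 31 = 233 left.
November 1951 has 30 days: 233 − 30 = 203 left.
October 1951 has 31 days: 203 − 31 = 172 left.
September 1951 has 30 days: 172 − 30 = 142 left.
August 1951 has 31 days: 142 − 31 = 111 left.
July 1951 has 31 days: 111 − 31 = 80 left.
June 1951 has 30 days: 80 − 30 = 50 left.
May 1951 has 31 days: 50 − 31 = 19 left.
April 1951 has 30 days; 30 − 19 = 11 → April 11, 1951.

April 11, 1951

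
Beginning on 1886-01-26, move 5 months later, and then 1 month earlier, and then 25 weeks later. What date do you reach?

November 17, 1886

Adding 5 months from January 26, 1886:
month 1 + 5 = 6 → June 1886.
Day 26 is valid in June, giving June 26, 1886.
Counting back 1 month from June 26, 1886:
month 6 − 1 = 5 → May 1886.
Day 26 is valid in May, giving May 26, 1886.
Advancing 25 weeks (= 175 days) from May 26, 1886:
May has 31 days, so 31 − 26 = 5 days remain after May 26, 1886; 175 − 5 = 170 left.
June 1886 has 30 days: 170 − 30 = 140 left.
July 1886 has 31 days: 140 − 31 = 109 left.
August 1886 has 31 days: 109 − 31 = 78 left.
September 1886 has 30 days: 78 − 30 = 48 left.
October 1886 has 31 days: 48 − 31 = 17 left.
17 days into November 1886 → November 17, 1886.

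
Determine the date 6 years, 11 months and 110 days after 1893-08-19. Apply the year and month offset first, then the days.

Adding 6 years, 11 months and 110 days from August 19, 1893: first the month/year part, then the days.
+6 years → 1899; month 8 + 11 = 19, which is month 7 of year 1900 → July 1900.
Day 19 is valid in July, giving July 19, 1900.
Now add 110 days from July 19, 1900.
July has 31 days, so 31 − 19 = 12 days remain after July 19, 1900; 110 − 12 = 98 left.
August 1900 has 31 days: 98 − 31 = 67 left.
September 1900 has 30 days: 67 − 30 = 37 left.
October 1900 has 31 days: 37 − 31 = 6 left.
6 days into November 1900 → November 6, 1900.

November 6, 1900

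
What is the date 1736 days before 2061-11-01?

January 30, 2057

Subtracting 1736 days from November 1, 2061.
Going back 1 day from November 1, 2061 reaches the end of the previous month; 1736 − 1 = 1735 left.
October 2061 has 31 days: 1735 − 31 = 1704 left.
September 2061 has 30 days: 1704 − 30 = 1674 left.
August 2061 has 31 days: 1674 − 31 = 1643 left.
July 2061 has 31 days: 1643 − 31 = 1612 left.
June 2061 has 30 days: 1612 − 30 = 1582 left.
May 2061 has 31 days: 1582 − 31 = 1551 left.
April 2061 has 30 days: 1551 − 30 = 1521 left.
March 2061 has 31 days: 1521 − 31 = 1490 left.
February 2061 has 28 days (2061 is not a leap year): 1490 − 28 = 1462 left.
January 2061 has 31 days: 1462 − 31 = 1431 left.
December 2060 has 31 days: 1431 − 31 = 1400 left.
November 2060 has 30 days: 1400 − 30 = 1370 left.
October 2060 has 31 days: 1370 − 31 = 1339 left.
September 2060 has 30 days: 1339 − 30 = 1309 left.
August 2060 has 31 days: 1309 − 31 = 1278 left.
July 2060 has 31 days: 1278 − 31 = 1247 left.
June 2060 has 30 days: 1247 − 30 = 1217 left.
May 2060 has 31 days: 1217 − 31 = 1186 left.
April 2060 has 30 days: 1186 − 30 = 1156 left.
March 2060 has 31 days: 1156 − 31 = 1125 left.
February 2060 has 29 days (2060 is a leap year): 1125 − 29 = 1096 left.
January 2060 has 31 days: 1096 − 31 = 1065 left.
December 2059 has 31 days: 1065 − 31 = 1034 left.
November 2059 has 30 days: 1034 − 30 = 1004 left.
October 2059 has 31 days: 1004 − 31 = 973 left.
September 2059 has 30 days: 973 − 30 = 943 left.
August 2059 has 31 days: 943 − 31 = 912 left.
July 2059 has 31 days: 912 − 31 = 881 left.
June 2059 has 30 days: 881 − 30 = 851 left.
May 2059 has 31 days: 851 − 31 = 820 left.
April 2059 has 30 days: 820 − 30 = 790 left.
March 2059 has 31 days: 790 − 31 = 759 left.
February 2059 has 28 days (2059 is not a leap year): 759 − 28 = 731 left.
January 2059 has 31 days: 731 − 31 = 700 left.
December 2058 has 31 days: 700 − 31 = 669 left.
November 2058 has 30 days: 669 − 30 = 639 left.
October 2058 has 31 days: 639 − 31 = 608 left.
September 2058 has 30 days: 608 − 30 = 578 left.
August 2058 has 31 days: 578 − 31 = 547 left.
July 2058 has 31 days: 547 − 31 = 516 left.
June 2058 has 30 days: 516 − 30 = 486 left.
May 2058 has 31 days: 486 − 31 = 455 left.
April 2058 has 30 days: 455 − 30 = 425 left.
March 2058 has 31 days: 425 − 31 = 394 left.
February 2058 has 28 days (2058 is not a leap year): 394 − 28 = 366 left.
January 2058 has 31 days: 366 − 31 = 335 left.
December 2057 has 31 days: 335 − 31 = 304 left.
November 2057 has 30 days: 304 − 30 = 274 left.
October 2057 has 31 days: 274 − 31 = 243 left.
September 2057 has 30 days: 243 − 30 = 213 left.
August 2057 has 31 days: 213 − 31 = 182 left.
July 2057 has 31 days: 182 − 31 = 151 left.
June 2057 has 30 days: 151 − 30 = 121 left.
May 2057 has 31 days: 121 − 31 = 90 left.
April 2057 has 30 days: 90 − 30 = 60 left.
March 2057 has 31 days: 60 − 31 = 29 left.
February 2057 has 28 days (2057 is not a leap year): 29 − 28 = 1 left.
January 2057 has 31 days; 31 − 1 = 30 → January 30, 2057.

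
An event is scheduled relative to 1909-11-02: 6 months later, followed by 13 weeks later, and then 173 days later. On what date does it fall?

Advancing 6 months from November 2, 1909:
month 11 + 6 = 17, which is month 5 of year 1910 → May 1910.
Day 2 is valid in May, giving May 2, 1910.
Adding 13 weeks (= 91 days) from May 2, 1910:
May has 31 days, so 31 − 2 = 29 days remain after May 2, 1910; 91 − 29 = 62 left.
June 1910 has 30 days: 62 − 30 = 32 left.
July 1910 has 31 days: 32 − 31 = 1 left.
1 day into August 1910 → August 1, 1910.
Counting forward 173 days from August 1, 1910:
August has 31 days, so 31 − 1 = 30 days remain after August 1, 1910; 173 − 30 = 143 left.
September 1910 has 30 days: 143 − 30 = 113 left.
October 1910 has 31 days: 113 − 31 = 82 left.
November 1910 has 30 days: 82 − 30 = 52 left.
December 1910 has 31 days: 52 − 31 = 21 left.
21 days into January 1911 → January 21, 1911.

January 21, 1911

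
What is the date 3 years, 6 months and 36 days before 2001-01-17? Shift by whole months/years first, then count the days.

Counting back 3 years, 6 months and 36 days from January 17, 2001: first the month/year part, then the days.
-3 years → 1998; month 1 − 6 = -5, which is month 7 of year 1997 → July 1997.
Day 17 is valid in July, giving July 17, 1997.
Now subtract 36 days from July 17, 1997.
Going back 17 days from July 17, 1997 reaches the end of the previous month; 36 − 17 = 19 left.
June 1997 has 30 days; 30 − 19 = 11 → June 11, 1997.

June 11, 1997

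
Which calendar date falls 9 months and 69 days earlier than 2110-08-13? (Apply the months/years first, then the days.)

Going back 9 months and 69 days from August 13, 2110: first the month/year part, then the days.
month 8 − 9 = -1, which is month 11 of year 2109 → November 2109.
Day 13 is valid in November, giving November 13, 2109.
Now subtract 69 days from November 13, 2109.
Going back 13 days from November 13, 2109 reaches the end of the previous month; 69 − 13 = 56 left.
October 2109 has 31 days: 56 − 31 = 25 left.
September 2109 has 30 days; 30 − 25 = 5 → September 5, 2109.

September 5, 2109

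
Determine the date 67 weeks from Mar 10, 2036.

June 22, 2037

Counting forward 67 weeks = 469 days from March 10, 2036.
March has 31 days, so 31 − 10 = 21 days remain after March 10, 2036; 469 − 21 = 448 left.
April 2036 has 30 days: 448 − 30 = 418 left.
May 2036 has 31 days: 418 − 31 = 387 left.
June 2036 has 30 days: 387 − 30 = 357 left.
July 2036 has 31 days: 357 − 31 = 326 left.
August 2036 has 31 days: 326 − 31 = 295 left.
September 2036 has 30 days: 295 − 30 = 265 left.
October 2036 has 31 days: 265 − 31 = 234 left.
November 2036 has 30 days: 234 − 30 = 204 left.
December 2036 has 31 days: 204 − 31 = 173 left.
January 2037 has 31 days: 173 − 31 = 142 left.
February 2037 has 28 days (2037 is not a leap year): 142 − 28 = 114 left.
March 2037 has 31 days: 114 − 31 = 83 left.
April 2037 has 30 days: 83 − 30 = 53 left.
May 2037 has 31 days: 53 − 31 = 22 left.
22 days into June 2037 → June 22, 2037.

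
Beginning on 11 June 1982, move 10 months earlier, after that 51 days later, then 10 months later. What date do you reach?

Counting back 10 months from June 11, 1982:
month 6 − 10 = -4, which is month 8 of year 1981 → August 1981.
Day 11 is valid in August, giving August 11, 1981.
Advancing 51 days from August 11, 1981:
August has 31 days, so 31 − 11 = 20 days remain after August 11, 1981; 51 − 20 = 31 left.
September 1981 has 30 days: 31 − 30 = 1 left.
1 day into October 1981 → October 1, 1981.
Advancing 10 months from October 1, 1981:
month 10 + 10 = 20, which is month 8 of year 1982 → August 1982.
Day 1 is valid in August, giving August 1, 1982.

August 1, 1982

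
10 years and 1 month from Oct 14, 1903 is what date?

Counting forward 10 years and 1 month from October 14, 1903.
+10 years → 1913; month 10 + 1 = 11 → November 1913.
Day 14 is valid in November, giving November 14, 1913.

November 14, 1913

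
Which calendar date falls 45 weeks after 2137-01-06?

November 17, 2137

Advancing 45 weeks = 315 days from January 6, 2137.
January has 31 days, so 31 − 6 = 25 days remain after January 6, 2137; 315 − 25 = 290 left.
February 2137 has 28 days (2137 is not a leap year): 290 − 28 = 262 left.
March 2137 has 31 days: 262 − 31 = 231 left.
April 2137 has 30 days: 231 − 30 = 201 left.
May 2137 has 31 days: 201 − 31 = 170 left.
June 2137 has 30 days: 170 − 30 = 140 left.
July 2137 has 31 days: 140 − 31 = 109 left.
August 2137 has 31 days: 109 − 31 = 78 left.
September 2137 has 30 days: 78 − 30 = 48 left.
October 2137 has 31 days: 48 − 31 = 17 left.
17 days into November 2137 → November 17, 2137.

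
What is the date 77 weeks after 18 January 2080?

Adding 77 weeks = 539 days from January 18, 2080.
January has 31 days, so 31 − 18 = 13 days remain after January 18, 2080; 539 − 13 = 526 left.
February 2080 has 29 days (2080 is a leap year): 526 − 29 = 497 left.
March 2080 has 31 days: 497 − 31 = 466 left.
April 2080 has 30 days: 466 − 30 = 436 left.
May 2080 has 31 days: 436 − 31 = 405 left.
June 2080 has 30 days: 405 − 30 = 375 left.
July 2080 has 31 days: 375 − 31 = 344 left.
August 2080 has 31 days: 344 − 31 = 313 left.
September 2080 has 30 days: 313 − 30 = 283 left.
October 2080 has 31 days: 283 − 31 = 252 left.
November 2080 has 30 days: 252 − 30 = 222 left.
December 2080 has 31 days: 222 − 31 = 191 left.
January 2081 has 31 days: 191 − 31 = 160 left.
February 2081 has 28 days (2081 is not a leap year): 160 − 28 = 132 left.
March 2081 has 31 days: 132 − 31 = 101 left.
April 2081 has 30 days: 101 − 30 = 71 left.
May 2081 has 31 days: 71 − 31 = 40 left.
June 2081 has 30 days: 40 − 30 = 10 left.
10 days into July 2081 → July 10, 2081.

July 10, 2081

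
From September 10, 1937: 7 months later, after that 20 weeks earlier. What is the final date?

November 21, 1937

Advancing 7 months from September 10, 1937:
month 9 + 7 = 16, which is month 4 of year 1938 → April 1938.
Day 10 is valid in April, giving April 10, 1938.
Subtracting 20 weeks (= 140 days) from April 10, 1938:
Going back 10 days from April 10, 1938 reaches the end of the previous month; 140 − 10 = 130 left.
March 1938 has 31 days: 130 − 31 = 99 left.
February 1938 has 28 days (1938 is not a leap year): 99 − 28 = 71 left.
January 1938 has 31 days: 71 − 31 = 40 left.
December 1937 has 31 days: 40 − 31 = 9 left.
November 1937 has 30 days; 30 − 9 = 21 → November 21, 1937.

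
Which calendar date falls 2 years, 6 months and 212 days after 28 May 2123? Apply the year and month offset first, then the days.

Adding 2 years, 6 months and 212 days from May 28, 2123: first the month/year part, then the days.
+2 years → 2125; month 5 + 6 = 11 → November 2125.
Day 28 is valid in November, giving November 28, 2125.
Now add 212 days from November 28, 2125.
November has 30 days, so 30 − 28 = 2 days remain after November 28, 2125; 212 − 2 = 210 left.
December 2125 has 31 days: 210 − 31 = 179 left.
January 2126 has 31 days: 179 − 31 = 148 left.
February 2126 has 28 days (2126 is not a leap year): 148 − 28 = 120 left.
March 2126 has 31 days: 120 − 31 = 89 left.
April 2126 has 30 days: 89 − 30 = 59 left.
May 2126 has 31 days: 59 − 31 = 28 left.
28 days into June 2126 → June 28, 2126.

June 28, 2126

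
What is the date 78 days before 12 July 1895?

April 25, 1895

Counting back 78 days from July 12, 1895.
Going back 12 days from July 12, 1895 reaches the end of the previous month; 78 − 12 = 66 left.
June 1895 has 30 days: 66 − 30 = 36 left.
May 1895 has 31 days: 36 − 31 = 5 left.
April 1895 has 30 days; 30 − 5 = 25 → April 25, 1895.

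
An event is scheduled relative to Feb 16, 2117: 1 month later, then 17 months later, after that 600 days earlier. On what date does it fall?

Counting forward 1 month from February 16, 2117:
month 2 + 1 = 3 → March 2117.
Day 16 is valid in March, giving March 16, 2117.
Counting forward 17 months from March 16, 2117:
month 3 + 17 = 20, which is month 8 of year 2118 → August 2118.
Day 16 is valid in August, giving August 16, 2118.
Going back 600 days from August 16, 2118:
Going back 16 days from August 16, 2118 reaches the end of the previous month; 600 − 16 = 584 left.
July 2118 has 31 days: 584 − 31 = 553 left.
June 2118 has 30 days: 553 − 30 = 523 left.
May 2118 has 31 days: 523 − 31 = 492 left.
April 2118 has 30 days: 492 − 30 = 462 left.
March 2118 has 31 days: 462 − 31 = 431 left.
February 2118 has 28 days (2118 is not a leap year): 431 − 28 = 403 left.
January 2118 has 31 days: 403 − 31 = 372 left.
December 2117 has 31 days: 372 − 31 = 341 left.
November 2117 has 30 days: 341 − 30 = 311 left.
October 2117 has 31 days: 311 − 31 = 280 left.
September 2117 has 30 days: 280 − 30 = 250 left.
August 2117 has 31 days: 250 − 31 = 219 left.
July 2117 has 31 days: 219 − 31 = 188 left.
June 2117 has 30 days: 188 − 30 = 158 left.
May 2117 has 31 days: 158 − 31 = 127 left.
April 2117 has 30 days: 127 − 30 = 97 left.
March 2117 has 31 days: 97 − 31 = 66 left.
February 2117 has 28 days (2117 is not a leap year): 66 − 28 = 38 left.
January 2117 has 31 days: 38 − 31 = 7 left.
December 2116 has 31 days; 31 − 7 = 24 → December 24, 2116.

December 24, 2116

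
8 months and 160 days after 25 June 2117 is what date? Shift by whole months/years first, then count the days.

August 4, 2118

Advancing 8 months and 160 days from June 25, 2117: first the month/year part, then the days.
month 6 + 8 = 14, which is month 2 of year 2118 → February 2118.
Day 25 is valid in February, giving February 25, 2118.
Now add 160 days from February 25, 2118.
February has 28 days, so 28 − 25 = 3 days remain after February 25, 2118; 160 − 3 = 157 left.
March 2118 has 31 days: 157 − 31 = 126 left.
April 2118 has 30 days: 126 − 30 = 96 left.
May 2118 has 31 days: 96 − 31 = 65 left.
June 2118 has 30 days: 65 − 30 = 35 left.
July 2118 has 31 days: 35 − 31 = 4 left.
4 days into August 2118 → August 4, 2118.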